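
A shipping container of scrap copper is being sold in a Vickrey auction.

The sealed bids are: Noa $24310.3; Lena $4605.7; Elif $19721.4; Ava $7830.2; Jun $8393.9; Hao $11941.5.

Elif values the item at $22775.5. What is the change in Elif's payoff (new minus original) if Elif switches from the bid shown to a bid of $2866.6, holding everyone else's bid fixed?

The highest bid among the other bidders is $24310.3; Elif's bid doesn't change that.
Original bid $19721.4: Elif is not highest (top rival bid is $24310.3); payoff $0.
Alternative bid $2866.6: Elif is not highest (top rival bid is $24310.3); payoff $0.
Change in payoff = $0 − ($0) = $0.

$0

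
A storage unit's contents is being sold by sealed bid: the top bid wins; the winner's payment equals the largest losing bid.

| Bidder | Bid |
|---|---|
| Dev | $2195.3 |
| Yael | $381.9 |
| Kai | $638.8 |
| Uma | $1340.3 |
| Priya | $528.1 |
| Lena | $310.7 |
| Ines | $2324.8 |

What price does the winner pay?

$2195.3

Highest bid: Ines at $2324.8, so Ines wins.
Second-highest bid: Dev at $2195.3 — that is the price the winner pays.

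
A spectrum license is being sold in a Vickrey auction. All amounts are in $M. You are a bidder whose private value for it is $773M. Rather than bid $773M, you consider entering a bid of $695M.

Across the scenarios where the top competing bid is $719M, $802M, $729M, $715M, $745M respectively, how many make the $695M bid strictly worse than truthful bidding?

The deviation hurts exactly when the highest competing bid lies strictly between $695M and $773M — underbidding then forfeits a profitable win.
$719M: inside the interval → strictly worse (loss $54M).
$802M: above both → same outcome either way.
$729M: inside the interval → strictly worse (loss $44M).
$715M: inside the interval → strictly worse (loss $58M).
$745M: inside the interval → strictly worse (loss $28M).
Count: 4.

4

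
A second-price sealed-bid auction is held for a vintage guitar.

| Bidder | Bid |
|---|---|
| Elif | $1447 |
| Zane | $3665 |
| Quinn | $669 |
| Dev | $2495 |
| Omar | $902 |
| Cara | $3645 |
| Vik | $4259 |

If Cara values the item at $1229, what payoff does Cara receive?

$0

Highest bid: Vik at $4259, so Vik wins.
Second-highest bid: Zane at $3665 — that is the price the winner pays.
Cara did not win, so Cara pays nothing and receives nothing: payoff $0.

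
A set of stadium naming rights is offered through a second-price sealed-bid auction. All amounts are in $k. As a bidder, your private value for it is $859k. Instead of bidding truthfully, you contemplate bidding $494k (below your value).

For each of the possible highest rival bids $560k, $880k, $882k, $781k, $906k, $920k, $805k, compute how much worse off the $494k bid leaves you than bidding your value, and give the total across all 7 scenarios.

The deviation costs you only when the competing bid falls strictly between $494k and $859k; elsewhere both bids give the same outcome.
$560k: truthful payoff $299k, deviation payoff $0k → loss $299k.
$880k: outcomes coincide → loss $0k.
$882k: outcomes coincide → loss $0k.
$781k: truthful payoff $78k, deviation payoff $0k → loss $78k.
$906k: outcomes coincide → loss $0k.
$920k: outcomes coincide → loss $0k.
$805k: truthful payoff $54k, deviation payoff $0k → loss $54k.
Total loss = $299k + $78k + $54k = $431k.

$431k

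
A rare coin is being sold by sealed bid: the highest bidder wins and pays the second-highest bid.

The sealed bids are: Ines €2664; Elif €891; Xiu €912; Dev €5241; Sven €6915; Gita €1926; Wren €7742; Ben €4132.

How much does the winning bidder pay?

€6915

Highest bid: Wren at €7742, so Wren wins.
Second-highest bid: Sven at €6915 — that is the price the winner pays.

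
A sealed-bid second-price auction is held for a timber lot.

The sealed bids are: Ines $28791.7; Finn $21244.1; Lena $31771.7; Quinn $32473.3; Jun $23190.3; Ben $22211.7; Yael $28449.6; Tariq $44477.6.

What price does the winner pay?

Highest bid: Tariq at $44477.6, so Tariq wins.
Second-highest bid: Quinn at $32473.3 — that is the price the winner pays.

$32473.3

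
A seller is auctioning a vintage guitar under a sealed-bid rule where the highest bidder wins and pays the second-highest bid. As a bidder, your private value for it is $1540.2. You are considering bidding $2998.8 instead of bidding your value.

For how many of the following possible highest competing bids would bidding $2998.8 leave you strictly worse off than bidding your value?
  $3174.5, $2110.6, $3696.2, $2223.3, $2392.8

3

The deviation hurts exactly when the highest competing bid lies strictly between $1540.2 and $2998.8 — overbidding then wins at a price above your value.
$3174.5: above both → same outcome either way.
$2110.6: inside the interval → strictly worse (loss $570.4).
$3696.2: above both → same outcome either way.
$2223.3: inside the interval → strictly worse (loss $683.1).
$2392.8: inside the interval → strictly worse (loss $852.6).
Count: 3.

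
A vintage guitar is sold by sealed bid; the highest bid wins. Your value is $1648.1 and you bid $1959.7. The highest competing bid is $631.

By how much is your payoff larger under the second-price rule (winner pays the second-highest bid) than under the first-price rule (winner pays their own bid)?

$1328.7

You have the highest bid, so you win under either rule.
Second-price: pay $631 → payoff $1017.1.
First-price: pay your own bid $1959.7 → payoff −$311.6.
Difference = $1017.1 − (−$311.6) = $1328.7.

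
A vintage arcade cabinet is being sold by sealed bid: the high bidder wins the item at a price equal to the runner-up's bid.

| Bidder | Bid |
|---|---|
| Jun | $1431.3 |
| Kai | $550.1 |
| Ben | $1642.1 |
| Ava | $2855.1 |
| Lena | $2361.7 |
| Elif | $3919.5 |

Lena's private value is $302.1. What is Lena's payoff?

Highest bid: Elif at $3919.5, so Elif wins.
Second-highest bid: Ava at $2855.1 — that is the price the winner pays.
Lena did not win, so Lena pays nothing and receives nothing: payoff $0.

$0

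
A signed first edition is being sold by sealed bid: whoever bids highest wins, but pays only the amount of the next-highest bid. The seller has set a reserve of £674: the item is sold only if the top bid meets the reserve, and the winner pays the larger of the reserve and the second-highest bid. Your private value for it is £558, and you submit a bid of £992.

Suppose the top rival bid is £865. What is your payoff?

−£307

Your bid £992 is the highest and exceeds the reserve.
Price = max(second-highest bid, reserve) = max(£865, £674) = £865.
Payoff = £558 − £865 = −£307.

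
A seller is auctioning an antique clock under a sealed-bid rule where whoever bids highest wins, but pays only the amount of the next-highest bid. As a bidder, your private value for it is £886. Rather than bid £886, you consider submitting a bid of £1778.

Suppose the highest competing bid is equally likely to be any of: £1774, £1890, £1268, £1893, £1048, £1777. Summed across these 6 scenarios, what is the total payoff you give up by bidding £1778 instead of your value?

£2323

The deviation costs you only when the competing bid falls strictly between £886 and £1778; elsewhere both bids give the same outcome.
£1774: truthful payoff £0, deviation payoff −£888 → loss £888.
£1890: outcomes coincide → loss £0.
£1268: truthful payoff £0, deviation payoff −£382 → loss £382.
£1893: outcomes coincide → loss £0.
£1048: truthful payoff £0, deviation payoff −£162 → loss £162.
£1777: truthful payoff £0, deviation payoff −£891 → loss £891.
Total loss = £888 + £382 + £162 + £891 = £2323.
Because the price is fixed by the runner-up's bid, deviating from your value can only change a good outcome into a bad one — never the reverse.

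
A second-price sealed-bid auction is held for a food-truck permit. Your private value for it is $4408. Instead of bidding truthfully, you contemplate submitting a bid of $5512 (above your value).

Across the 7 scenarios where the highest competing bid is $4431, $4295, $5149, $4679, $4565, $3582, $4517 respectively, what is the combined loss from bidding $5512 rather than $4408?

$1301

The deviation costs you only when the competing bid falls strictly between $4408 and $5512; elsewhere both bids give the same outcome.
$4431: truthful payoff $0, deviation payoff −$23 → loss $23.
$4295: outcomes coincide → loss $0.
$5149: truthful payoff $0, deviation payoff −$741 → loss $741.
$4679: truthful payoff $0, deviation payoff −$271 → loss $271.
$4565: truthful payoff $0, deviation payoff −$157 → loss $157.
$3582: outcomes coincide → loss $0.
$4517: truthful payoff $0, deviation payoff −$109 → loss $109.
Total loss = $23 + $741 + $271 + $157 + $109 = $1301.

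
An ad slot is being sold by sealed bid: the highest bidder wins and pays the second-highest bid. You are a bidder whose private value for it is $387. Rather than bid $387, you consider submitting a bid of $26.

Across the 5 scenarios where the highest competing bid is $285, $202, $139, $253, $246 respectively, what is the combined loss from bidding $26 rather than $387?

$810

The deviation costs you only when the competing bid falls strictly between $26 and $387; elsewhere both bids give the same outcome.
$285: truthful payoff $102, deviation payoff $0 → loss $102.
$202: truthful payoff $185, deviation payoff $0 → loss $185.
$139: truthful payoff $248, deviation payoff $0 → loss $248.
$253: truthful payoff $134, deviation payoff $0 → loss $134.
$246: truthful payoff $141, deviation payoff $0 → loss $141.
Total loss = $102 + $185 + $248 + $134 + $141 = $810.
In a second-price auction your bid sets only whether you win, not what you pay, so bidding your true value is weakly dominant.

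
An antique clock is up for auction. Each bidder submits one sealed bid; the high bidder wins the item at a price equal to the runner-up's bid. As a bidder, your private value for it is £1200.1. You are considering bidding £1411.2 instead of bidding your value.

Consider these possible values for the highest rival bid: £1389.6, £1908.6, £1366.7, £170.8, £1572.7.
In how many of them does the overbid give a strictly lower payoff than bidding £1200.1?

The deviation hurts exactly when the highest competing bid lies strictly between £1200.1 and £1411.2 — overbidding then wins at a price above your value.
£1389.6: inside the interval → strictly worse (loss £189.5).
£1908.6: above both → same outcome either way.
£1366.7: inside the interval → strictly worse (loss £166.6).
£170.8: below both → same outcome either way.
£1572.7: above both → same outcome either way.
Count: 2.

2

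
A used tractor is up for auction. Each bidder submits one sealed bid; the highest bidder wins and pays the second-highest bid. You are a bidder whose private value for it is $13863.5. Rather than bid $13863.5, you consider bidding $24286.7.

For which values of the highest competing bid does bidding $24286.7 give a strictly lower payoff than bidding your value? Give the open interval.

($13863.5, $24286.7)

If the competing bid is below $13863.5, both bids win at the same price — no difference.
If it is above $24286.7, both bids lose — no difference.
If it lies strictly between $13863.5 and $24286.7, bidding your value loses (payoff 0) while bidding $24286.7 wins at a price above your value (payoff negative).
So the deviation strictly hurts on the open interval ($13863.5, $24286.7).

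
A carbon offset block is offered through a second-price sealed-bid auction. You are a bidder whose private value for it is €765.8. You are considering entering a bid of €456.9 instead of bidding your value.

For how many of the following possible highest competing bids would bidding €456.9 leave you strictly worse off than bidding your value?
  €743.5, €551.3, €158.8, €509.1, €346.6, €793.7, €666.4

4

The deviation hurts exactly when the highest competing bid lies strictly between €456.9 and €765.8 — underbidding then forfeits a profitable win.
€743.5: inside the interval → strictly worse (loss €22.3).
€551.3: inside the interval → strictly worse (loss €214.5).
€158.8: below both → same outcome either way.
€509.1: inside the interval → strictly worse (loss €256.7).
€346.6: below both → same outcome either way.
€793.7: above both → same outcome either way.
€666.4: inside the interval → strictly worse (loss €99.4).
Count: 4.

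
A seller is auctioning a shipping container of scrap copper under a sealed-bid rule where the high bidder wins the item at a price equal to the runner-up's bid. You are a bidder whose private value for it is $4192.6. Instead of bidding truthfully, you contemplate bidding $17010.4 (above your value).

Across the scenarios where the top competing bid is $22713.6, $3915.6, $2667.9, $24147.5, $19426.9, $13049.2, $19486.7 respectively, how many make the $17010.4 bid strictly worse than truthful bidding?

1

The deviation hurts exactly when the highest competing bid lies strictly between $4192.6 and $17010.4 — overbidding then wins at a price above your value.
$22713.6: above both → same outcome either way.
$3915.6: below both → same outcome either way.
$2667.9: below both → same outcome either way.
$24147.5: above both → same outcome either way.
$19426.9: above both → same outcome either way.
$13049.2: inside the interval → strictly worse (loss $8856.6).
$19486.7: above both → same outcome either way.
Count: 1.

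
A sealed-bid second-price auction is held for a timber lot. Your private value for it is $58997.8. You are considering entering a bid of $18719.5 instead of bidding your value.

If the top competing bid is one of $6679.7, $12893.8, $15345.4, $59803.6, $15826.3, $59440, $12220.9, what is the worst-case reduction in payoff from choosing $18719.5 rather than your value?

$6679.7: same outcome either way → loss $0.
$12893.8: same outcome either way → loss $0.
$15345.4: same outcome either way → loss $0.
$59803.6: same outcome either way → loss $0.
$15826.3: same outcome either way → loss $0.
$59440: same outcome either way → loss $0.
$12220.9: same outcome either way → loss $0.
Maximum loss: $0.

$0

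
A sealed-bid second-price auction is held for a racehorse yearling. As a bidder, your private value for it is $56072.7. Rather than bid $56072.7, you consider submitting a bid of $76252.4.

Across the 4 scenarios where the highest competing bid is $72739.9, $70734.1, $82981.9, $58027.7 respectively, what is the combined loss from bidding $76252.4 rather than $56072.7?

$33283.6

The deviation costs you only when the competing bid falls strictly between $56072.7 and $76252.4; elsewhere both bids give the same outcome.
$72739.9: truthful payoff $0, deviation payoff −$16667.2 → loss $16667.2.
$70734.1: truthful payoff $0, deviation payoff −$14661.4 → loss $14661.4.
$82981.9: outcomes coincide → loss $0.
$58027.7: truthful payoff $0, deviation payoff −$1955 → loss $1955.
Total loss = $16667.2 + $14661.4 + $1955 = $33283.6.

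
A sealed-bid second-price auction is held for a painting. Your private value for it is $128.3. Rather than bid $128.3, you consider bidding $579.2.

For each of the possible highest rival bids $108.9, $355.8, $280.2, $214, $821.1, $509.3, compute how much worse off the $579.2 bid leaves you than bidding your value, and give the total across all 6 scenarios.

The deviation costs you only when the competing bid falls strictly between $128.3 and $579.2; elsewhere both bids give the same outcome.
$108.9: outcomes coincide → loss $0.
$355.8: truthful payoff $0, deviation payoff −$227.5 → loss $227.5.
$280.2: truthful payoff $0, deviation payoff −$151.9 → loss $151.9.
$214: truthful payoff $0, deviation payoff −$85.7 → loss $85.7.
$821.1: outcomes coincide → loss $0.
$509.3: truthful payoff $0, deviation payoff −$381 → loss $381.
Total loss = $227.5 + $151.9 + $85.7 + $381 = $846.1.

$846.1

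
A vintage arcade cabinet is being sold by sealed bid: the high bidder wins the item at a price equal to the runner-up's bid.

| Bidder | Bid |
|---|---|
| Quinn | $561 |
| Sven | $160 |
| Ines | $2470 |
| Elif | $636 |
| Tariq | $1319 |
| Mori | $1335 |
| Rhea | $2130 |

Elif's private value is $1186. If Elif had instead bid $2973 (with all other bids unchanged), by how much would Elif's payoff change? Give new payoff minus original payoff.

−$1284

The highest bid among the other bidders is $2470; Elif's bid doesn't change that.
Original bid $636: Elif is not highest (top rival bid is $2470); payoff $0.
Alternative bid $2973: Elif is highest, pays the top rival bid $2470; payoff $1186 − $2470 = −$1284.
Change in payoff = −$1284 − ($0) = −$1284.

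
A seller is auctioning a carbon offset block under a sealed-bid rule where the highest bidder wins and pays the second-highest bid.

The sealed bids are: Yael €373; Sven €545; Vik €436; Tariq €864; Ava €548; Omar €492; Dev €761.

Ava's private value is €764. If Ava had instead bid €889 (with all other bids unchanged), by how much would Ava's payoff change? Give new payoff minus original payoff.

−€100

The highest bid among the other bidders is €864; Ava's bid doesn't change that.
Original bid €548: Ava is not highest (top rival bid is €864); payoff €0.
Alternative bid €889: Ava is highest, pays the top rival bid €864; payoff €764 − €864 = −€100.
Change in payoff = −€100 − (€0) = −€100.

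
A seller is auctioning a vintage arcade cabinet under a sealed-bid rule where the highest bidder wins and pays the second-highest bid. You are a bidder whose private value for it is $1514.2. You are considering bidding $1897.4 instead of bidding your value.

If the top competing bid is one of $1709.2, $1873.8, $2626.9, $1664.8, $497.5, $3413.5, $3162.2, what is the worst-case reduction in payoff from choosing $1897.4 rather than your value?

$359.6

$1709.2: truthful gives $0, deviation gives −$195 → loss $195.
$1873.8: truthful gives $0, deviation gives −$359.6 → loss $359.6.
$2626.9: same outcome either way → loss $0.
$1664.8: truthful gives $0, deviation gives −$150.6 → loss $150.6.
$497.5: same outcome either way → loss $0.
$3413.5: same outcome either way → loss $0.
$3162.2: same outcome either way → loss $0.
Maximum loss: $359.6.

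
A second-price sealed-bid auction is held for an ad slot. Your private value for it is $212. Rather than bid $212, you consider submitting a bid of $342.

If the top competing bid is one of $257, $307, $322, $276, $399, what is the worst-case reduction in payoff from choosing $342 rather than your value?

$110

$257: truthful gives $0, deviation gives −$45 → loss $45.
$307: truthful gives $0, deviation gives −$95 → loss $95.
$322: truthful gives $0, deviation gives −$110 → loss $110.
$276: truthful gives $0, deviation gives −$64 → loss $64.
$399: same outcome either way → loss $0.
Maximum loss: $110.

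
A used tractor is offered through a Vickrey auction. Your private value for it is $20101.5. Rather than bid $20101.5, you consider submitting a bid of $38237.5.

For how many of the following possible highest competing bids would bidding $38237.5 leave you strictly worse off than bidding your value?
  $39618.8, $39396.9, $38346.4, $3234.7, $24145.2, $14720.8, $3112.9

1

The deviation hurts exactly when the highest competing bid lies strictly between $20101.5 and $38237.5 — overbidding then wins at a price above your value.
$39618.8: above both → same outcome either way.
$39396.9: above both → same outcome either way.
$38346.4: above both → same outcome either way.
$3234.7: below both → same outcome either way.
$24145.2: inside the interval → strictly worse (loss $4043.7).
$14720.8: below both → same outcome either way.
$3112.9: below both → same outcome either way.
Count: 1.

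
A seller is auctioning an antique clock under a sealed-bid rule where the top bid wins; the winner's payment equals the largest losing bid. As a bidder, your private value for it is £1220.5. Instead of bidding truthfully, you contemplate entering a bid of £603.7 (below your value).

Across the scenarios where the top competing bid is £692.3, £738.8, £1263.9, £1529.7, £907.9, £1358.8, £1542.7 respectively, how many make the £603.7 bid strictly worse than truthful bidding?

The deviation hurts exactly when the highest competing bid lies strictly between £603.7 and £1220.5 — underbidding then forfeits a profitable win.
£692.3: inside the interval → strictly worse (loss £528.2).
£738.8: inside the interval → strictly worse (loss £481.7).
£1263.9: above both → same outcome either way.
£1529.7: above both → same outcome either way.
£907.9: inside the interval → strictly worse (loss £312.6).
£1358.8: above both → same outcome either way.
£1542.7: above both → same outcome either way.
Count: 3.

3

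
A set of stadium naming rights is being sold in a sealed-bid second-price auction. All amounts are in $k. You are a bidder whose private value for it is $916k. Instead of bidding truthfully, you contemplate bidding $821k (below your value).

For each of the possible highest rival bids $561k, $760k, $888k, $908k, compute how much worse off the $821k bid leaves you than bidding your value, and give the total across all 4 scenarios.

$36k

The deviation costs you only when the competing bid falls strictly between $821k and $916k; elsewhere both bids give the same outcome.
$561k: outcomes coincide → loss $0k.
$760k: outcomes coincide → loss $0k.
$888k: truthful payoff $28k, deviation payoff $0k → loss $28k.
$908k: truthful payoff $8k, deviation payoff $0k → loss $8k.
Total loss = $28k + $8k = $36k.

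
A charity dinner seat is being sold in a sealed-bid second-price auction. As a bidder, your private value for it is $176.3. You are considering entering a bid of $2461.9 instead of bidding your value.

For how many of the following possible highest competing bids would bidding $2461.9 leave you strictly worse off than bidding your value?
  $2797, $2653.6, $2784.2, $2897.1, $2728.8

The deviation hurts exactly when the highest competing bid lies strictly between $176.3 and $2461.9 — overbidding then wins at a price above your value.
$2797: above both → same outcome either way.
$2653.6: above both → same outcome either way.
$2784.2: above both → same outcome either way.
$2897.1: above both → same outcome either way.
$2728.8: above both → same outcome either way.
Count: 0.

0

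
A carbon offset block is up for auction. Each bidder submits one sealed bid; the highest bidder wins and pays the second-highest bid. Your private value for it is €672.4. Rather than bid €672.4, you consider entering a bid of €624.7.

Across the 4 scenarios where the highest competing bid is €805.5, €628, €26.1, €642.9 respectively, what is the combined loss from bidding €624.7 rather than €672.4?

The deviation costs you only when the competing bid falls strictly between €624.7 and €672.4; elsewhere both bids give the same outcome.
€805.5: outcomes coincide → loss €0.
€628: truthful payoff €44.4, deviation payoff €0 → loss €44.4.
€26.1: outcomes coincide → loss €0.
€642.9: truthful payoff €29.5, deviation payoff €0 → loss €29.5.
Total loss = €44.4 + €29.5 = €73.9.

€73.9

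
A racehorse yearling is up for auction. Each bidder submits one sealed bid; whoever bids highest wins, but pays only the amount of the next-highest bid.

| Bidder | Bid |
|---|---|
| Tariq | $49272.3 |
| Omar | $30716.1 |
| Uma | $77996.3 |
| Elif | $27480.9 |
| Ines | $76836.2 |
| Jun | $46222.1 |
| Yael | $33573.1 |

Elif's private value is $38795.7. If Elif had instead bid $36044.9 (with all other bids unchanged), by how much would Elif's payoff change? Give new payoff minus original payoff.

The highest bid among the other bidders is $77996.3; Elif's bid doesn't change that.
Original bid $27480.9: Elif is not highest (top rival bid is $77996.3); payoff $0.
Alternative bid $36044.9: Elif is not highest (top rival bid is $77996.3); payoff $0.
Change in payoff = $0 − ($0) = $0.

$0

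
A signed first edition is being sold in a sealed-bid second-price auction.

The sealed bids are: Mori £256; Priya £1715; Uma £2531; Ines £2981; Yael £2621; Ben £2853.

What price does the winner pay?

Highest bid: Ines at £2981, so Ines wins.
Second-highest bid: Ben at £2853 — that is the price the winner pays.

£2853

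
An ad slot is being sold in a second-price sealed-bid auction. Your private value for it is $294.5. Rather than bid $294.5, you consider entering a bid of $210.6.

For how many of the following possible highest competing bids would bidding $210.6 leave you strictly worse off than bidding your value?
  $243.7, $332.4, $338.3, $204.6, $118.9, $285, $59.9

2

The deviation hurts exactly when the highest competing bid lies strictly between $210.6 and $294.5 — underbidding then forfeits a profitable win.
$243.7: inside the interval → strictly worse (loss $50.8).
$332.4: above both → same outcome either way.
$338.3: above both → same outcome either way.
$204.6: below both → same outcome either way.
$118.9: below both → same outcome either way.
$285: inside the interval → strictly worse (loss $9.5).
$59.9: below both → same outcome either way.
Count: 2.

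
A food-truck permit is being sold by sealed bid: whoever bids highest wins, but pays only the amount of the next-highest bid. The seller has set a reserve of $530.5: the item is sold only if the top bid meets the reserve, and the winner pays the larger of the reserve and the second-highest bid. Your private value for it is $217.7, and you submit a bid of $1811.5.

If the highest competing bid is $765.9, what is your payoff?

−$548.2

Your bid $1811.5 is the highest and exceeds the reserve.
Price = max(second-highest bid, reserve) = max($765.9, $530.5) = $765.9.
Payoff = $217.7 − $765.9 = −$548.2.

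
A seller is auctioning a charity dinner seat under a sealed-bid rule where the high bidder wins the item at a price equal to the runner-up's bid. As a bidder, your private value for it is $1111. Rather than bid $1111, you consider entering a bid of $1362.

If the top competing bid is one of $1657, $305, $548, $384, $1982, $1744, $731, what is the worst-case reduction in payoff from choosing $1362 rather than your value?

$0

$1657: same outcome either way → loss $0.
$305: same outcome either way → loss $0.
$548: same outcome either way → loss $0.
$384: same outcome either way → loss $0.
$1982: same outcome either way → loss $0.
$1744: same outcome either way → loss $0.
$731: same outcome either way → loss $0.
Maximum loss: $0.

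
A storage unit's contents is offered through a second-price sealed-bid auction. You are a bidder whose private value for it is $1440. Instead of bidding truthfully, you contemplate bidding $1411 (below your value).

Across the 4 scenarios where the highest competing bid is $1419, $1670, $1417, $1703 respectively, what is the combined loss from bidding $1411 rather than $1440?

The deviation costs you only when the competing bid falls strictly between $1411 and $1440; elsewhere both bids give the same outcome.
$1419: truthful payoff $21, deviation payoff $0 → loss $21.
$1670: outcomes coincide → loss $0.
$1417: truthful payoff $23, deviation payoff $0 → loss $23.
$1703: outcomes coincide → loss $0.
Total loss = $21 + $23 = $44.

$44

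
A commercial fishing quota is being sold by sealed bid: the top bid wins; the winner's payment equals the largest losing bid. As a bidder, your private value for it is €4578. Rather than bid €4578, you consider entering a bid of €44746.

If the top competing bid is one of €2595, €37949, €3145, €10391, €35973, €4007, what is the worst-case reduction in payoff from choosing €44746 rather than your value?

€2595: same outcome either way → loss €0.
€37949: truthful gives €0, deviation gives −€33371 → loss €33371.
€3145: same outcome either way → loss €0.
€10391: truthful gives €0, deviation gives −€5813 → loss €5813.
€35973: truthful gives €0, deviation gives −€31395 → loss €31395.
€4007: same outcome either way → loss €0.
Maximum loss: €33371.

€33371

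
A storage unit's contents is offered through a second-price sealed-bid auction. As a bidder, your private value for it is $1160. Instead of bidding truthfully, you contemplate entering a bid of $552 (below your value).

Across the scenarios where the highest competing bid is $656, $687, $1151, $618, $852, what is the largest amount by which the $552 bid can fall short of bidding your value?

$542

$656: truthful gives $504, deviation gives $0 → loss $504.
$687: truthful gives $473, deviation gives $0 → loss $473.
$1151: truthful gives $9, deviation gives $0 → loss $9.
$618: truthful gives $542, deviation gives $0 → loss $542.
$852: truthful gives $308, deviation gives $0 → loss $308.
Maximum loss: $542.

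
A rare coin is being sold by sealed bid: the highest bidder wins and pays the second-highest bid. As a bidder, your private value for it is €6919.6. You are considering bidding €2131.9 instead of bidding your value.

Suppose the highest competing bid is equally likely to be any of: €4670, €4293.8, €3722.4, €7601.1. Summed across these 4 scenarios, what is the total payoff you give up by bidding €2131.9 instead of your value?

The deviation costs you only when the competing bid falls strictly between €2131.9 and €6919.6; elsewhere both bids give the same outcome.
€4670: truthful payoff €2249.6, deviation payoff €0 → loss €2249.6.
€4293.8: truthful payoff €2625.8, deviation payoff €0 → loss €2625.8.
€3722.4: truthful payoff €3197.2, deviation payoff €0 → loss €3197.2.
€7601.1: outcomes coincide → loss €0.
Total loss = €2249.6 + €2625.8 + €3197.2 = €8072.6.

€8072.6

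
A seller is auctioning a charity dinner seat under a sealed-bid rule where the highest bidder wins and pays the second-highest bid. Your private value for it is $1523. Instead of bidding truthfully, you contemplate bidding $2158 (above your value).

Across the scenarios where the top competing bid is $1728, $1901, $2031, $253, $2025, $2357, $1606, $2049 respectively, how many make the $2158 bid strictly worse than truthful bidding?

6

The deviation hurts exactly when the highest competing bid lies strictly between $1523 and $2158 — overbidding then wins at a price above your value.
$1728: inside the interval → strictly worse (loss $205).
$1901: inside the interval → strictly worse (loss $378).
$2031: inside the interval → strictly worse (loss $508).
$253: below both → same outcome either way.
$2025: inside the interval → strictly worse (loss $502).
$2357: above both → same outcome either way.
$1606: inside the interval → strictly worse (loss $83).
$2049: inside the interval → strictly worse (loss $526).
Count: 6.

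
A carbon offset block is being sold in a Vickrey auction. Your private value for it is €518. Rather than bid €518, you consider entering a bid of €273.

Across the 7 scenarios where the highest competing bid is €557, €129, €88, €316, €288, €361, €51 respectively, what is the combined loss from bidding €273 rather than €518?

€589

The deviation costs you only when the competing bid falls strictly between €273 and €518; elsewhere both bids give the same outcome.
€557: outcomes coincide → loss €0.
€129: outcomes coincide → loss €0.
€88: outcomes coincide → loss €0.
€316: truthful payoff €202, deviation payoff €0 → loss €202.
€288: truthful payoff €230, deviation payoff €0 → loss €230.
€361: truthful payoff €157, deviation payoff €0 → loss €157.
€51: outcomes coincide → loss €0.
Total loss = €202 + €230 + €157 = €589.
Because the price is fixed by the runner-up's bid, deviating from your value can only change a good outcome into a bad one — never the reverse.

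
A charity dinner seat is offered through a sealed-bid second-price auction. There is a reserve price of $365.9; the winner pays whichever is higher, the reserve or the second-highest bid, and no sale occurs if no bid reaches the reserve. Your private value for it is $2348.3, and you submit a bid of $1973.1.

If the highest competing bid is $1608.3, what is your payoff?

$740

Your bid $1973.1 is the highest and exceeds the reserve.
Price = max(second-highest bid, reserve) = max($1608.3, $365.9) = $1608.3.
Payoff = $2348.3 − $1608.3 = $740.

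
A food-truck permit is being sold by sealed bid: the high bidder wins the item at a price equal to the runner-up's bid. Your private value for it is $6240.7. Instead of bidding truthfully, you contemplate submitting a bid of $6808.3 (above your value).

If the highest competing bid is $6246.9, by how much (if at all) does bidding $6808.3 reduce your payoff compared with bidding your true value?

$6.2

Bidding your value $6240.7: you lose (since $6240.7 < $6246.9). Payoff $0.
Bidding $6808.3: you win and pay $6246.9. Payoff $6240.7 − $6246.9 = −$6.2.
The competing bid $6246.9 lies between your value and your inflated bid, so overbidding wins an item priced above your value.
Loss from deviating = $0 − (−$6.2) = $6.2.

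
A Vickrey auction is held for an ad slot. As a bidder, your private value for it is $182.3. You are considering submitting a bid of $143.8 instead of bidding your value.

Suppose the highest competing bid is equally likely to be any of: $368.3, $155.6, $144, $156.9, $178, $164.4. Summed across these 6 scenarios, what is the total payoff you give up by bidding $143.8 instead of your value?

The deviation costs you only when the competing bid falls strictly between $143.8 and $182.3; elsewhere both bids give the same outcome.
$368.3: outcomes coincide → loss $0.
$155.6: truthful payoff $26.7, deviation payoff $0 → loss $26.7.
$144: truthful payoff $38.3, deviation payoff $0 → loss $38.3.
$156.9: truthful payoff $25.4, deviation payoff $0 → loss $25.4.
$178: truthful payoff $4.3, deviation payoff $0 → loss $4.3.
$164.4: truthful payoff $17.9, deviation payoff $0 → loss $17.9.
Total loss = $26.7 + $38.3 + $25.4 + $4.3 + $17.9 = $112.6.

$112.6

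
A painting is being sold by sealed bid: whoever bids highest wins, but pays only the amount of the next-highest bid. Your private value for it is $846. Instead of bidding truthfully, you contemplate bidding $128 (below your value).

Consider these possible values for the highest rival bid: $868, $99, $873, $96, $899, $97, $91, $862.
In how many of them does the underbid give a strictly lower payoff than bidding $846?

The deviation hurts exactly when the highest competing bid lies strictly between $128 and $846 — underbidding then forfeits a profitable win.
$868: above both → same outcome either way.
$99: below both → same outcome either way.
$873: above both → same outcome either way.
$96: below both → same outcome either way.
$899: above both → same outcome either way.
$97: below both → same outcome either way.
$91: below both → same outcome either way.
$862: above both → same outcome either way.
Count: 0.

0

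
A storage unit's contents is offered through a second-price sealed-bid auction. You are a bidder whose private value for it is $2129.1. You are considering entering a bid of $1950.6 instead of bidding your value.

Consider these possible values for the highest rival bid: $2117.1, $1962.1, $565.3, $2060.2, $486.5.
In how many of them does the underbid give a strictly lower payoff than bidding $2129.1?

The deviation hurts exactly when the highest competing bid lies strictly between $1950.6 and $2129.1 — underbidding then forfeits a profitable win.
$2117.1: inside the interval → strictly worse (loss $12).
$1962.1: inside the interval → strictly worse (loss $167).
$565.3: below both → same outcome either way.
$2060.2: inside the interval → strictly worse (loss $68.9).
$486.5: below both → same outcome either way.
Count: 3.

3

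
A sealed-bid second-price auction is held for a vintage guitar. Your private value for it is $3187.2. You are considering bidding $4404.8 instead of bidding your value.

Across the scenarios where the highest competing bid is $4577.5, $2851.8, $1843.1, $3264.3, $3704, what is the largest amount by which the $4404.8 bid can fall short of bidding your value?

$516.8

$4577.5: same outcome either way → loss $0.
$2851.8: same outcome either way → loss $0.
$1843.1: same outcome either way → loss $0.
$3264.3: truthful gives $0, deviation gives −$77.1 → loss $77.1.
$3704: truthful gives $0, deviation gives −$516.8 → loss $516.8.
Maximum loss: $516.8.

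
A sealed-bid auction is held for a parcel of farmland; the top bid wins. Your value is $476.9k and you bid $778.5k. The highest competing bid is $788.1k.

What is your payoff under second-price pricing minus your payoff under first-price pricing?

Your bid $778.5k is below $788.1k, so you lose under either rule.
Payoff is $0k in both cases; difference = $0k.

$0k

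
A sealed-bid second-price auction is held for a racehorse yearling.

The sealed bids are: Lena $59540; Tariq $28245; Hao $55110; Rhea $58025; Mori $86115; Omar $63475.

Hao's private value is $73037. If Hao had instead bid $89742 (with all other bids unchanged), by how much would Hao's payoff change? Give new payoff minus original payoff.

The highest bid among the other bidders is $86115; Hao's bid doesn't change that.
Original bid $55110: Hao is not highest (top rival bid is $86115); payoff $0.
Alternative bid $89742: Hao is highest, pays the top rival bid $86115; payoff $73037 − $86115 = −$13078.
Change in payoff = −$13078 − ($0) = −$13078.

−$13078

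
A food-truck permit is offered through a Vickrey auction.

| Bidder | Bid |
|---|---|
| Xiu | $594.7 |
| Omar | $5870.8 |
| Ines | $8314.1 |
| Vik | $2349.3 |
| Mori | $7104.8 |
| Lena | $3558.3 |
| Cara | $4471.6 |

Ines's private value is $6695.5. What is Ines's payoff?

−$409.3

Highest bid: Ines at $8314.1, so Ines wins.
Second-highest bid: Mori at $7104.8 — that is the price the winner pays.
Ines's payoff = value − price = $6695.5 − $7104.8 = −$409.3.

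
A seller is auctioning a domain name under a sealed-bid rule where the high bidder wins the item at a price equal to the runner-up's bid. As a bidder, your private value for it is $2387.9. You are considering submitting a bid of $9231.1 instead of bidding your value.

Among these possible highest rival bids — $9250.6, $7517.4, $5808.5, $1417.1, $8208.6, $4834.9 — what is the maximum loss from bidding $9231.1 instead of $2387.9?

$9250.6: same outcome either way → loss $0.
$7517.4: truthful gives $0, deviation gives −$5129.5 → loss $5129.5.
$5808.5: truthful gives $0, deviation gives −$3420.6 → loss $3420.6.
$1417.1: same outcome either way → loss $0.
$8208.6: truthful gives $0, deviation gives −$5820.7 → loss $5820.7.
$4834.9: truthful gives $0, deviation gives −$2447 → loss $2447.
Maximum loss: $5820.7.

$5820.7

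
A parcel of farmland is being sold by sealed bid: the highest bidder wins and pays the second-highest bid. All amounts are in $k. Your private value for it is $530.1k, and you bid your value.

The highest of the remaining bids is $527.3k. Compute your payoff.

$2.8k

Your bid $530.1k exceeds the highest competing bid $527.3k, so you win.
In a second-price auction the winner pays the second-highest bid, $527.3k.
Payoff = value − price = $530.1k − $527.3k = $2.8k.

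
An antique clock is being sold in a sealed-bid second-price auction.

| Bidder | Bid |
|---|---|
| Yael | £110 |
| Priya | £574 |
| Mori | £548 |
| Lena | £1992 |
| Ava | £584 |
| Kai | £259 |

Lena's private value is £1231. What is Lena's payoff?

Highest bid: Lena at £1992, so Lena wins.
Second-highest bid: Ava at £584 — that is the price the winner pays.
Lena's payoff = value − price = £1231 − £584 = £647.

£647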